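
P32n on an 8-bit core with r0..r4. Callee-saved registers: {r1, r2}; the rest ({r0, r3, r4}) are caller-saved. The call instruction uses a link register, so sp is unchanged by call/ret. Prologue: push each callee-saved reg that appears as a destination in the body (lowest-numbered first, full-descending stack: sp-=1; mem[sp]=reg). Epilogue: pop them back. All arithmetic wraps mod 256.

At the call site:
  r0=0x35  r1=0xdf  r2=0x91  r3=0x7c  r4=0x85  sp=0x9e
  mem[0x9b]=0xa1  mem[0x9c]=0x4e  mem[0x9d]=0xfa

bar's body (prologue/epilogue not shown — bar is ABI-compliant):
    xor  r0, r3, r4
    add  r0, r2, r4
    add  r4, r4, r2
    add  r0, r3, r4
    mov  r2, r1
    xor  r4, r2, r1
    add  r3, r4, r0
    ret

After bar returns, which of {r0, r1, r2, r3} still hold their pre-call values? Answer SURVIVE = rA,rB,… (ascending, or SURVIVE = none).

SURVIVE = r1,r2

prologue: push r2 → mem[0x9d]=0x91, sp=0x9d
body[0] xor  r0, r3, r4 → r0=0xf9
body[1] add  r0, r2, r4 → r0=0x16
body[2] add  r4, r4, r2 → r4=0x16
body[3] add  r0, r3, r4 → r0=0x92
body[4] mov  r2, r1 → r2=0xdf
body[5] xor  r4, r2, r1 → r4=0x00
body[6] add  r3, r4, r0 → r3=0x92
epilogue: pop r2=0x91, sp=0x9e
r0: caller-saved, written=True
r1: callee-saved, written=False
r2: callee-saved, written=True
r3: caller-saved, written=True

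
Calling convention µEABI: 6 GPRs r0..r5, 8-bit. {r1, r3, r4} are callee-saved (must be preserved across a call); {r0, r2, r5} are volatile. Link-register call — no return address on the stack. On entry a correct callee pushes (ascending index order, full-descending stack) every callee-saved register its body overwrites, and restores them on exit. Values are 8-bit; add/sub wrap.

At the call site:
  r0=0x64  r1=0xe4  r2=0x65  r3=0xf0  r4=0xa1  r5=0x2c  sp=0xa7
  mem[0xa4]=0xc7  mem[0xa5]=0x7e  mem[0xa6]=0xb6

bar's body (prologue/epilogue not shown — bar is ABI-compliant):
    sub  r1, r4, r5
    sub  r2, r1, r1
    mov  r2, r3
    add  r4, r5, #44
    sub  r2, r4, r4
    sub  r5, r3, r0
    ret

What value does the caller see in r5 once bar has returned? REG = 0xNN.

prologue: push r1 → mem[0xa6]=0xe4, sp=0xa6
prologue: push r4 → mem[0xa5]=0xa1, sp=0xa5
body[0] sub  r1, r4, r5 → r1=0x75
body[1] sub  r2, r1, r1 → r2=0x00
body[2] mov  r2, r3 → r2=0xf0
body[3] add  r4, r5, #44 → r4=0x58
body[4] sub  r2, r4, r4 → r2=0x00
body[5] sub  r5, r3, r0 → r5=0x8c
epilogue: pop r4=0xa1, sp=0xa6
epilogue: pop r1=0xe4, sp=0xa7
r5 is caller-saved → body value

REG = 0x8c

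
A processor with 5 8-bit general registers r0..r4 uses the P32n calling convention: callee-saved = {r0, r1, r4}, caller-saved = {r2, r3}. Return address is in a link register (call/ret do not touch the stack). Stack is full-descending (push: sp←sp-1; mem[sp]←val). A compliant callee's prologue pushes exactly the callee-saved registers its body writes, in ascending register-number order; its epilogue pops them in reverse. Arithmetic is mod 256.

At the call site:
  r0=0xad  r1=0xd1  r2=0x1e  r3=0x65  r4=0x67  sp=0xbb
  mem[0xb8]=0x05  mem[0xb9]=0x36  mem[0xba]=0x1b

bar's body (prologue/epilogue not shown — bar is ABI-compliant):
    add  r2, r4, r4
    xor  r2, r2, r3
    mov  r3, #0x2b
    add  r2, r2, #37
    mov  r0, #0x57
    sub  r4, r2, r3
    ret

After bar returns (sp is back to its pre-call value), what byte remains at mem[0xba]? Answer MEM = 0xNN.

prologue: push r0 -> mem[0xba]=0xad, sp=0xba
prologue: push r4 -> mem[0xb9]=0x67, sp=0xb9
body[0] add  r2, r4, r4 -> r2=0xce
body[1] xor  r2, r2, r3 -> r2=0xab
body[2] mov  r3, #0x2b -> r3=0x2b
body[3] add  r2, r2, #37 -> r2=0xd0
body[4] mov  r0, #0x57 -> r0=0x57
body[5] sub  r4, r2, r3 -> r4=0xa5
epilogue: pop r4=0x67, sp=0xba
epilogue: pop r0=0xad, sp=0xbb
prologue pushed ['r0', 'r4'] at ['0xba', '0xb9']

MEM = 0xad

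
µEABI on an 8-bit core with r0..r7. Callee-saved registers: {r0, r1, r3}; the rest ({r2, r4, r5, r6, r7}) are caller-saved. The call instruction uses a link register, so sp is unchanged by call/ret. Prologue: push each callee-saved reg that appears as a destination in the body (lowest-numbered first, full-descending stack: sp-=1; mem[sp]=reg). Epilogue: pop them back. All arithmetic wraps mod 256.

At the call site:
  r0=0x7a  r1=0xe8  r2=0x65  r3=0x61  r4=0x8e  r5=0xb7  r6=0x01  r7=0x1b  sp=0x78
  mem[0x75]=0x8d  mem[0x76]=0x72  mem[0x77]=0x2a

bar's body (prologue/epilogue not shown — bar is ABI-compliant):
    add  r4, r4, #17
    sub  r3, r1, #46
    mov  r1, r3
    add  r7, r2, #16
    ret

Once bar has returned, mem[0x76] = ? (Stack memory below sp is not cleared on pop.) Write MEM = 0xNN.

prologue: push r1 -> mem[0x77]=0xe8, sp=0x77
prologue: push r3 -> mem[0x76]=0x61, sp=0x76
body[0] add  r4, r4, #17 -> r4=0x9f
body[1] sub  r3, r1, #46 -> r3=0xba
body[2] mov  r1, r3 -> r1=0xba
body[3] add  r7, r2, #16 -> r7=0x75
epilogue: pop r3=0x61, sp=0x77
epilogue: pop r1=0xe8, sp=0x78
prologue pushed ['r1', 'r3'] at ['0x77', '0x76']

MEM = 0x61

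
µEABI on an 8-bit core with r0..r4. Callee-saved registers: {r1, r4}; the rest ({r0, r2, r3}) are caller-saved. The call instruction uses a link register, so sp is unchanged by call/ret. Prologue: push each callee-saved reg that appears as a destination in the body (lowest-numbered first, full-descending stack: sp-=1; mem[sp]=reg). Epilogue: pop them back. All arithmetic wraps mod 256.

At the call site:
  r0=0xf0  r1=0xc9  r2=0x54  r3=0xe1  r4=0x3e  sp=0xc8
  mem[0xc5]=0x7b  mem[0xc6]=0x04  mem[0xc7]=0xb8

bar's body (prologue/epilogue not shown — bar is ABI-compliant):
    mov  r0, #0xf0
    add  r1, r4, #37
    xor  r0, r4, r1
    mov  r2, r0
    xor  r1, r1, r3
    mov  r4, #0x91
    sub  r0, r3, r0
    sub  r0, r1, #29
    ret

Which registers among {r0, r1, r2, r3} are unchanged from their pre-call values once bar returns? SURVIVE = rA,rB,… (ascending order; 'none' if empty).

prologue: push r1 → mem[0xc7]=0xc9, sp=0xc7
prologue: push r4 → mem[0xc6]=0x3e, sp=0xc6
body[0] mov  r0, #0xf0 → r0=0xf0
body[1] add  r1, r4, #37 → r1=0x63
body[2] xor  r0, r4, r1 → r0=0x5d
body[3] mov  r2, r0 → r2=0x5d
body[4] xor  r1, r1, r3 → r1=0x82
body[5] mov  r4, #0x91 → r4=0x91
body[6] sub  r0, r3, r0 → r0=0x84
body[7] sub  r0, r1, #29 → r0=0x65
epilogue: pop r4=0x3e, sp=0xc7
epilogue: pop r1=0xc9, sp=0xc8
r0: caller-saved, written=True
r1: callee-saved, written=True
r2: caller-saved, written=True
r3: caller-saved, written=False

SURVIVE = r1,r3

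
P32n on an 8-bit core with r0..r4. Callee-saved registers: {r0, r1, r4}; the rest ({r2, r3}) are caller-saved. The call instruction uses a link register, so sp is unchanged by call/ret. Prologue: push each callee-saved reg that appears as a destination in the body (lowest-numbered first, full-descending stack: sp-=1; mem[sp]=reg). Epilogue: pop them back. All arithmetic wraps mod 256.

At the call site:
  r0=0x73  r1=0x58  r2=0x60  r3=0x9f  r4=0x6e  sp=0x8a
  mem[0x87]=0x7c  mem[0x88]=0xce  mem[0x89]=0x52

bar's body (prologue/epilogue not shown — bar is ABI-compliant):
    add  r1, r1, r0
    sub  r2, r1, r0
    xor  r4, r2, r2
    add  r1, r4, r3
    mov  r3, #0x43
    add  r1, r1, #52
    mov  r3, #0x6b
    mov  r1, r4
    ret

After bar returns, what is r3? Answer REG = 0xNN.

prologue: push r1 -> mem[0x89]=0x58, sp=0x89
prologue: push r4 -> mem[0x88]=0x6e, sp=0x88
body[0] add  r1, r1, r0 -> r1=0xcb
body[1] sub  r2, r1, r0 -> r2=0x58
body[2] xor  r4, r2, r2 -> r4=0x00
body[3] add  r1, r4, r3 -> r1=0x9f
body[4] mov  r3, #0x43 -> r3=0x43
body[5] add  r1, r1, #52 -> r1=0xd3
body[6] mov  r3, #0x6b -> r3=0x6b
body[7] mov  r1, r4 -> r1=0x00
epilogue: pop r4=0x6e, sp=0x89
epilogue: pop r1=0x58, sp=0x8a
r3 is caller-saved -> body value

REG = 0x6b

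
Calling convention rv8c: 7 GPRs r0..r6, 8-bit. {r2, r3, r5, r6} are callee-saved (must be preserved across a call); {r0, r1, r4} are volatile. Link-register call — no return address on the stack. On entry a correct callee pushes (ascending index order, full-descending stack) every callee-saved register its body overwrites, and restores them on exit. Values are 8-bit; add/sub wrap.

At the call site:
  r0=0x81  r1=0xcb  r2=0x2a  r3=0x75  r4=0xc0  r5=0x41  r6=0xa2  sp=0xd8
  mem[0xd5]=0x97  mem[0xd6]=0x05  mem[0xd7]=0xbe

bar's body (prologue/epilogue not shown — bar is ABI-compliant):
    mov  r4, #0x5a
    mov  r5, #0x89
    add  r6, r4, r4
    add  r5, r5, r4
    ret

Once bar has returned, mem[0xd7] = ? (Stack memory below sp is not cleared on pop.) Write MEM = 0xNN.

MEM = 0x41

prologue: push r5 → mem[0xd7]=0x41, sp=0xd7
prologue: push r6 → mem[0xd6]=0xa2, sp=0xd6
body[0] mov  r4, #0x5a → r4=0x5a
body[1] mov  r5, #0x89 → r5=0x89
body[2] add  r6, r4, r4 → r6=0xb4
body[3] add  r5, r5, r4 → r5=0xe3
epilogue: pop r6=0xa2, sp=0xd7
epilogue: pop r5=0x41, sp=0xd8
prologue pushed ['r5', 'r6'] at ['0xd7', '0xd6']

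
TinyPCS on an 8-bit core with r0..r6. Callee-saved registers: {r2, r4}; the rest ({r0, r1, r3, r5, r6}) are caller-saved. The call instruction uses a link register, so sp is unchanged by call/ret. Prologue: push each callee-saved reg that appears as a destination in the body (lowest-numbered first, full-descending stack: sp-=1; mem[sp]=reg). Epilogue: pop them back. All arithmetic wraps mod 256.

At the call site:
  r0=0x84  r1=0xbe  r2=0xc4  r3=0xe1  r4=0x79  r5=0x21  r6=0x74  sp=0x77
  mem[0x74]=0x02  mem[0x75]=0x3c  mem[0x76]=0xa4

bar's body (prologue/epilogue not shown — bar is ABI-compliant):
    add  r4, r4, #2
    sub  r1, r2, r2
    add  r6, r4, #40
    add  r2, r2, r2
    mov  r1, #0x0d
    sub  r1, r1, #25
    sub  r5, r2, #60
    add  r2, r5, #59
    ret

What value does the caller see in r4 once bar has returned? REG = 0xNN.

REG = 0x79

prologue: push r2 -> mem[0x76]=0xc4, sp=0x76
prologue: push r4 -> mem[0x75]=0x79, sp=0x75
body[0] add  r4, r4, #2 -> r4=0x7b
body[1] sub  r1, r2, r2 -> r1=0x00
body[2] add  r6, r4, #40 -> r6=0xa3
body[3] add  r2, r2, r2 -> r2=0x88
body[4] mov  r1, #0x0d -> r1=0x0d
body[5] sub  r1, r1, #25 -> r1=0xf4
body[6] sub  r5, r2, #60 -> r5=0x4c
body[7] add  r2, r5, #59 -> r2=0x87
epilogue: pop r4=0x79, sp=0x76
epilogue: pop r2=0xc4, sp=0x77
r4 is callee-saved -> restored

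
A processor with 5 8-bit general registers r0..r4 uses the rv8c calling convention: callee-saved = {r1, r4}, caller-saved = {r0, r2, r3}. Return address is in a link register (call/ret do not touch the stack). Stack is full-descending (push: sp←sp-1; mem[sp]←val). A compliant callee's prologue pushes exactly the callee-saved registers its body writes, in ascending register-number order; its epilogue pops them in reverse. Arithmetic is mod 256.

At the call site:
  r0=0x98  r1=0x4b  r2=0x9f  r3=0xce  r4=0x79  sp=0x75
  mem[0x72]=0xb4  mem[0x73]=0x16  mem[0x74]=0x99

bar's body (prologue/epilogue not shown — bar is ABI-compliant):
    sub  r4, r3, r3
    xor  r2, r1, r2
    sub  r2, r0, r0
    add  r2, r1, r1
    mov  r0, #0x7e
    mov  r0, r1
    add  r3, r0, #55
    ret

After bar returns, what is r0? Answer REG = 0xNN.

REG = 0x4b

prologue: push r4 → mem[0x74]=0x79, sp=0x74
body[0] sub  r4, r3, r3 → r4=0x00
body[1] xor  r2, r1, r2 → r2=0xd4
body[2] sub  r2, r0, r0 → r2=0x00
body[3] add  r2, r1, r1 → r2=0x96
body[4] mov  r0, #0x7e → r0=0x7e
body[5] mov  r0, r1 → r0=0x4b
body[6] add  r3, r0, #55 → r3=0x82
epilogue: pop r4=0x79, sp=0x75
r0 is caller-saved → body value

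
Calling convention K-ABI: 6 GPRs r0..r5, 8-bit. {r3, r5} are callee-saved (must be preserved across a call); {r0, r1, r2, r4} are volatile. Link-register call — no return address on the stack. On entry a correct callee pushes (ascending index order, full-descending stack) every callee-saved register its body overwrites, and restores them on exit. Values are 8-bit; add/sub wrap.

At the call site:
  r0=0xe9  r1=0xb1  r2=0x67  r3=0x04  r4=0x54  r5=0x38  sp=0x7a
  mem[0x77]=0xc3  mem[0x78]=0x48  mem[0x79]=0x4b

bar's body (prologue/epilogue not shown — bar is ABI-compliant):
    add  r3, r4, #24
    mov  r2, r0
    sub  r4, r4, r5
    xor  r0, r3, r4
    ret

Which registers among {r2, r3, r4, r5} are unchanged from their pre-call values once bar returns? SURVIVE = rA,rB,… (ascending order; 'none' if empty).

SURVIVE = r3,r5

prologue: push r3 → mem[0x79]=0x04, sp=0x79
body[0] add  r3, r4, #24 → r3=0x6c
body[1] mov  r2, r0 → r2=0xe9
body[2] sub  r4, r4, r5 → r4=0x1c
body[3] xor  r0, r3, r4 → r0=0x70
epilogue: pop r3=0x04, sp=0x7a
r2: caller-saved, written=True
r3: callee-saved, written=True
r4: caller-saved, written=True
r5: callee-saved, written=False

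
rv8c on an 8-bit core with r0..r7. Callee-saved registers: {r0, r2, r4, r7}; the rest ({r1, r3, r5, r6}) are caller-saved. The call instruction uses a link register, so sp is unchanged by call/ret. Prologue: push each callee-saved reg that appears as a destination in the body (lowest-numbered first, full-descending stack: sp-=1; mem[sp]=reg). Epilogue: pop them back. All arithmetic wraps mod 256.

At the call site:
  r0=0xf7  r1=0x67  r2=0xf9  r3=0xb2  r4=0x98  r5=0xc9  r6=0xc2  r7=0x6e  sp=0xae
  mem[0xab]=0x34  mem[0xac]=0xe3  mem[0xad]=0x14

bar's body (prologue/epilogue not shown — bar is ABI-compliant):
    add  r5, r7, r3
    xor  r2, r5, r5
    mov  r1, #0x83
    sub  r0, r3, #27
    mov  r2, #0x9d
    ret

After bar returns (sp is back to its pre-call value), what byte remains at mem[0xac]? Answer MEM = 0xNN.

prologue: push r0 -> mem[0xad]=0xf7, sp=0xad
prologue: push r2 -> mem[0xac]=0xf9, sp=0xac
body[0] add  r5, r7, r3 -> r5=0x20
body[1] xor  r2, r5, r5 -> r2=0x00
body[2] mov  r1, #0x83 -> r1=0x83
body[3] sub  r0, r3, #27 -> r0=0x97
body[4] mov  r2, #0x9d -> r2=0x9d
epilogue: pop r2=0xf9, sp=0xad
epilogue: pop r0=0xf7, sp=0xae
prologue pushed ['r0', 'r2'] at ['0xad', '0xac']

MEM = 0xf9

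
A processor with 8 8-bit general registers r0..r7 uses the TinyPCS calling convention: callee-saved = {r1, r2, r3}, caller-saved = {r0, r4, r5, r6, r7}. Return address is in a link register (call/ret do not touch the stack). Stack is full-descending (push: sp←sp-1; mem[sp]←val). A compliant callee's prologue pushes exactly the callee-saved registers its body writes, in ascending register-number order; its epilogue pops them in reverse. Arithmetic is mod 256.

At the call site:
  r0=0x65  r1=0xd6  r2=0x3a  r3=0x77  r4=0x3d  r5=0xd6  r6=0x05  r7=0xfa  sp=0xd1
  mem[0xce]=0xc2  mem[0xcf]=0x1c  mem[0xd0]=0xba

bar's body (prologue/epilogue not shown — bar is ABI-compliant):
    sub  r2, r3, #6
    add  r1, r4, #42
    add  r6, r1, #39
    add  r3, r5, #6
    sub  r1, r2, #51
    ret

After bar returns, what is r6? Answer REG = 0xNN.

REG = 0x8e

prologue: push r1 → mem[0xd0]=0xd6, sp=0xd0
prologue: push r2 → mem[0xcf]=0x3a, sp=0xcf
prologue: push r3 → mem[0xce]=0x77, sp=0xce
body[0] sub  r2, r3, #6 → r2=0x71
body[1] add  r1, r4, #42 → r1=0x67
body[2] add  r6, r1, #39 → r6=0x8e
body[3] add  r3, r5, #6 → r3=0xdc
body[4] sub  r1, r2, #51 → r1=0x3e
epilogue: pop r3=0x77, sp=0xcf
epilogue: pop r2=0x3a, sp=0xd0
epilogue: pop r1=0xd6, sp=0xd1
r6 is caller-saved → body value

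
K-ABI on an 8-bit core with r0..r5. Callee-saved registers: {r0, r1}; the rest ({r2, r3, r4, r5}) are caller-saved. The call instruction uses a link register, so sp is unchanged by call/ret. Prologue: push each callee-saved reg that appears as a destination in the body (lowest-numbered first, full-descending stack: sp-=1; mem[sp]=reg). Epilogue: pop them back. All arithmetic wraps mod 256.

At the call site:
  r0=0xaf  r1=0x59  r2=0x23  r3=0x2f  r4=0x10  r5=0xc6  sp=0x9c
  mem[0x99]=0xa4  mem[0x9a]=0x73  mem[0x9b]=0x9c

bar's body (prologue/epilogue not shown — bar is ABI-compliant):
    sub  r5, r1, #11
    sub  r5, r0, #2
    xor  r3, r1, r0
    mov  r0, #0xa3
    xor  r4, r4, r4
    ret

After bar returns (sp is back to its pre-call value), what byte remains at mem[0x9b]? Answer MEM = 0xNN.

MEM = 0xaf

prologue: push r0 → mem[0x9b]=0xaf, sp=0x9b
body[0] sub  r5, r1, #11 → r5=0x4e
body[1] sub  r5, r0, #2 → r5=0xad
body[2] xor  r3, r1, r0 → r3=0xf6
body[3] mov  r0, #0xa3 → r0=0xa3
body[4] xor  r4, r4, r4 → r4=0x00
epilogue: pop r0=0xaf, sp=0x9c
prologue pushed ['r0'] at ['0x9b']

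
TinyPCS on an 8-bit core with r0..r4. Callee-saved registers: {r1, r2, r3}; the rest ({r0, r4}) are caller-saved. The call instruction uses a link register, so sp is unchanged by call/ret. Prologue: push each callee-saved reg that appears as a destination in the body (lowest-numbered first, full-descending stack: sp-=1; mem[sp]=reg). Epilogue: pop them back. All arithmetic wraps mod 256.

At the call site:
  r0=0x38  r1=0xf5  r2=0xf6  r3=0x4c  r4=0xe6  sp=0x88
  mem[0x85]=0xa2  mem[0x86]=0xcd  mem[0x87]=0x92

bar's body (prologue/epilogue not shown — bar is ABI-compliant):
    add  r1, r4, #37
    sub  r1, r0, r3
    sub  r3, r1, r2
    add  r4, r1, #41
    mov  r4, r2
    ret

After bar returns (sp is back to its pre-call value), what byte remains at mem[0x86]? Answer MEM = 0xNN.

prologue: push r1 → mem[0x87]=0xf5, sp=0x87
prologue: push r3 → mem[0x86]=0x4c, sp=0x86
body[0] add  r1, r4, #37 → r1=0x0b
body[1] sub  r1, r0, r3 → r1=0xec
body[2] sub  r3, r1, r2 → r3=0xf6
body[3] add  r4, r1, #41 → r4=0x15
body[4] mov  r4, r2 → r4=0xf6
epilogue: pop r3=0x4c, sp=0x87
epilogue: pop r1=0xf5, sp=0x88
prologue pushed ['r1', 'r3'] at ['0x87', '0x86']

MEM = 0x4c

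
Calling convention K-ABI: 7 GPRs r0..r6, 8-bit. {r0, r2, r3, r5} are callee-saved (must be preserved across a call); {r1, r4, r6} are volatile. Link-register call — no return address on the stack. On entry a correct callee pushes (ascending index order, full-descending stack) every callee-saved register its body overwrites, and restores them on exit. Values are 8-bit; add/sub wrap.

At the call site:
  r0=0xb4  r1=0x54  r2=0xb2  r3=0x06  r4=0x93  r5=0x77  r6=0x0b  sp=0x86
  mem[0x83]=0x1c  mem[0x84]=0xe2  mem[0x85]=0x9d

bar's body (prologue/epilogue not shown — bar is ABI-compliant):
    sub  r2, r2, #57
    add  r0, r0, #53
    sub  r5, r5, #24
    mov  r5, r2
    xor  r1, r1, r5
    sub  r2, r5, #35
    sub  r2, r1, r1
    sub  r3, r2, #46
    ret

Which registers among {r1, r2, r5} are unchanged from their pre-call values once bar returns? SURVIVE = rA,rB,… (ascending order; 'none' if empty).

SURVIVE = r2,r5

prologue: push r0 → mem[0x85]=0xb4, sp=0x85
prologue: push r2 → mem[0x84]=0xb2, sp=0x84
prologue: push r3 → mem[0x83]=0x06, sp=0x83
prologue: push r5 → mem[0x82]=0x77, sp=0x82
body[0] sub  r2, r2, #57 → r2=0x79
body[1] add  r0, r0, #53 → r0=0xe9
body[2] sub  r5, r5, #24 → r5=0x5f
body[3] mov  r5, r2 → r5=0x79
body[4] xor  r1, r1, r5 → r1=0x2d
body[5] sub  r2, r5, #35 → r2=0x56
body[6] sub  r2, r1, r1 → r2=0x00
body[7] sub  r3, r2, #46 → r3=0xd2
epilogue: pop r5=0x77, sp=0x83
epilogue: pop r3=0x06, sp=0x84
epilogue: pop r2=0xb2, sp=0x85
epilogue: pop r0=0xb4, sp=0x86
r1: caller-saved, written=True
r2: callee-saved, written=True
r5: callee-saved, written=True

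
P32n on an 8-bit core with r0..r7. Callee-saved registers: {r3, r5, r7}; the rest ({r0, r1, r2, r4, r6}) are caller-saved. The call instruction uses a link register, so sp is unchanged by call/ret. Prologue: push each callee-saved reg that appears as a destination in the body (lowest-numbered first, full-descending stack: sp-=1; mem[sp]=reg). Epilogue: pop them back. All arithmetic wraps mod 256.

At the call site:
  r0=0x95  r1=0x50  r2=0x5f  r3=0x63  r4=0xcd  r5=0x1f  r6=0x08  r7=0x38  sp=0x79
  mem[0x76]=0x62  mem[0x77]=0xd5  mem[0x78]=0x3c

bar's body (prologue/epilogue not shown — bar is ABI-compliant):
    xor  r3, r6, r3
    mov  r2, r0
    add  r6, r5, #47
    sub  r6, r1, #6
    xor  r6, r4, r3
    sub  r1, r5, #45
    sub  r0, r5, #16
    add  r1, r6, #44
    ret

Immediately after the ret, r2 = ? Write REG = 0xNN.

prologue: push r3 → mem[0x78]=0x63, sp=0x78
body[0] xor  r3, r6, r3 → r3=0x6b
body[1] mov  r2, r0 → r2=0x95
body[2] add  r6, r5, #47 → r6=0x4e
body[3] sub  r6, r1, #6 → r6=0x4a
body[4] xor  r6, r4, r3 → r6=0xa6
body[5] sub  r1, r5, #45 → r1=0xf2
body[6] sub  r0, r5, #16 → r0=0x0f
body[7] add  r1, r6, #44 → r1=0xd2
epilogue: pop r3=0x63, sp=0x79
r2 is caller-saved → body value

REG = 0x95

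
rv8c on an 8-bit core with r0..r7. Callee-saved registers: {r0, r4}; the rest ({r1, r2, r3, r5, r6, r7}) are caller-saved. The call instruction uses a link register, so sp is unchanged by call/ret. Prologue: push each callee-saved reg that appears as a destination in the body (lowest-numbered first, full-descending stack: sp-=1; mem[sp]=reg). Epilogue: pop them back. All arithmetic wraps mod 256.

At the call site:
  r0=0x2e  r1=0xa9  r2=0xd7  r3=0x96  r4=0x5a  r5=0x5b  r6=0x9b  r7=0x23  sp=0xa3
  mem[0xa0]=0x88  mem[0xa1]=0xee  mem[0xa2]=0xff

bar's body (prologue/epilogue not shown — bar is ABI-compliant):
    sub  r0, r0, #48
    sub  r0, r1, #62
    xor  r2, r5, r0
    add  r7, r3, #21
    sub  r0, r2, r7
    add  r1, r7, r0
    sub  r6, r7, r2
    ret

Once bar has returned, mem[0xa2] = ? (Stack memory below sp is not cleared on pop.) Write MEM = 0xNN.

MEM = 0x2e

prologue: push r0 → mem[0xa2]=0x2e, sp=0xa2
body[0] sub  r0, r0, #48 → r0=0xfe
body[1] sub  r0, r1, #62 → r0=0x6b
body[2] xor  r2, r5, r0 → r2=0x30
body[3] add  r7, r3, #21 → r7=0xab
body[4] sub  r0, r2, r7 → r0=0x85
body[5] add  r1, r7, r0 → r1=0x30
body[6] sub  r6, r7, r2 → r6=0x7b
epilogue: pop r0=0x2e, sp=0xa3
prologue pushed ['r0'] at ['0xa2']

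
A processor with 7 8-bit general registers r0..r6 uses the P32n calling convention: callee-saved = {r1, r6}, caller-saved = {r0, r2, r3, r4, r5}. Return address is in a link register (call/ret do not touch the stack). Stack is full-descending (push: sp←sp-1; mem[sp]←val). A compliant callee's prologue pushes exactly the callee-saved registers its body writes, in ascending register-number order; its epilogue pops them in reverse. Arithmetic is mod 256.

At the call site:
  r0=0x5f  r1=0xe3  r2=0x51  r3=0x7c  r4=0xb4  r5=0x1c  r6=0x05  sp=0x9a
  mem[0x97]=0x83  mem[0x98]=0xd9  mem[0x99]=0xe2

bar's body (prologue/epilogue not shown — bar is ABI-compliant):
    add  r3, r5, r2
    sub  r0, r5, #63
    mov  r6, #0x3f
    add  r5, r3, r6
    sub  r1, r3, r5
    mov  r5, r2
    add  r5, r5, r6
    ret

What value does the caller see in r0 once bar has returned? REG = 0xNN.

REG = 0xdd

prologue: push r1 → mem[0x99]=0xe3, sp=0x99
prologue: push r6 → mem[0x98]=0x05, sp=0x98
body[0] add  r3, r5, r2 → r3=0x6d
body[1] sub  r0, r5, #63 → r0=0xdd
body[2] mov  r6, #0x3f → r6=0x3f
body[3] add  r5, r3, r6 → r5=0xac
body[4] sub  r1, r3, r5 → r1=0xc1
body[5] mov  r5, r2 → r5=0x51
body[6] add  r5, r5, r6 → r5=0x90
epilogue: pop r6=0x05, sp=0x99
epilogue: pop r1=0xe3, sp=0x9a
r0 is caller-saved → body value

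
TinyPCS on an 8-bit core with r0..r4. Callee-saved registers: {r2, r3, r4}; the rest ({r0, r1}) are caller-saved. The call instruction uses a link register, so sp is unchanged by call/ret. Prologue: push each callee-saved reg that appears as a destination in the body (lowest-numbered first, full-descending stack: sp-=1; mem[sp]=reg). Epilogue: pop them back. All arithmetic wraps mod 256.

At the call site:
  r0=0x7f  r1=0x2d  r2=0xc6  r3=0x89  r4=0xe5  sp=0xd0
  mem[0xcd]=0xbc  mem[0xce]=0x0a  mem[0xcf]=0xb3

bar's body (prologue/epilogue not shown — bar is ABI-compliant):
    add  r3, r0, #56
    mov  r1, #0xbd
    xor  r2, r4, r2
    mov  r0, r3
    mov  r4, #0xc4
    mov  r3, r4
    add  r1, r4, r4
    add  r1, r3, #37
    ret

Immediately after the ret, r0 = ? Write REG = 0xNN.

prologue: push r2 -> mem[0xcf]=0xc6, sp=0xcf
prologue: push r3 -> mem[0xce]=0x89, sp=0xce
prologue: push r4 -> mem[0xcd]=0xe5, sp=0xcd
body[0] add  r3, r0, #56 -> r3=0xb7
body[1] mov  r1, #0xbd -> r1=0xbd
body[2] xor  r2, r4, r2 -> r2=0x23
body[3] mov  r0, r3 -> r0=0xb7
body[4] mov  r4, #0xc4 -> r4=0xc4
body[5] mov  r3, r4 -> r3=0xc4
body[6] add  r1, r4, r4 -> r1=0x88
body[7] add  r1, r3, #37 -> r1=0xe9
epilogue: pop r4=0xe5, sp=0xce
epilogue: pop r3=0x89, sp=0xcf
epilogue: pop r2=0xc6, sp=0xd0
r0 is caller-saved -> body value

REG = 0xb7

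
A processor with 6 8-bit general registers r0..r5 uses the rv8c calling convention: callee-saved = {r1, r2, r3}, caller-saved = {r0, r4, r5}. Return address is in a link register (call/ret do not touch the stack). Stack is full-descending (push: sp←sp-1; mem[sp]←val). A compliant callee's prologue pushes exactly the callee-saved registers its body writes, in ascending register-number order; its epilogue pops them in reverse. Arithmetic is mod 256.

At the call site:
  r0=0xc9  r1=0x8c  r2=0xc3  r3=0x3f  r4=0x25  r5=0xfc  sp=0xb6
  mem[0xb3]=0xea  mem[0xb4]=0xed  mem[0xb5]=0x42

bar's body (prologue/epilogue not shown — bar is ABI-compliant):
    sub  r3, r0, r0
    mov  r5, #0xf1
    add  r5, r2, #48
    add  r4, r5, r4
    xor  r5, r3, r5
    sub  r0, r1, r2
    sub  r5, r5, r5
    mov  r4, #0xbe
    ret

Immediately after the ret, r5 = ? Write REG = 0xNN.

REG = 0x00

prologue: push r3 -> mem[0xb5]=0x3f, sp=0xb5
body[0] sub  r3, r0, r0 -> r3=0x00
body[1] mov  r5, #0xf1 -> r5=0xf1
body[2] add  r5, r2, #48 -> r5=0xf3
body[3] add  r4, r5, r4 -> r4=0x18
body[4] xor  r5, r3, r5 -> r5=0xf3
body[5] sub  r0, r1, r2 -> r0=0xc9
body[6] sub  r5, r5, r5 -> r5=0x00
body[7] mov  r4, #0xbe -> r4=0xbe
epilogue: pop r3=0x3f, sp=0xb6
r5 is caller-saved -> body value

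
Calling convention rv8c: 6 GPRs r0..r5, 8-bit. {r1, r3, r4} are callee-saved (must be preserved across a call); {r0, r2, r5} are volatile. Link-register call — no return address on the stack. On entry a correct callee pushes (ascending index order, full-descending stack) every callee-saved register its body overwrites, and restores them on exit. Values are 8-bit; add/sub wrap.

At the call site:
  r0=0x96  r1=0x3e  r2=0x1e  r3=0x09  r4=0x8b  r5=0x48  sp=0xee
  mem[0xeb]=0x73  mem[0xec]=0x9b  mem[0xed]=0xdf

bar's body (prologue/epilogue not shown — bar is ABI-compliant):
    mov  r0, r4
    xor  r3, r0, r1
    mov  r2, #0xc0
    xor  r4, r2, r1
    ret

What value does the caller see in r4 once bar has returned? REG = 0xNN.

prologue: push r3 → mem[0xed]=0x09, sp=0xed
prologue: push r4 → mem[0xec]=0x8b, sp=0xec
body[0] mov  r0, r4 → r0=0x8b
body[1] xor  r3, r0, r1 → r3=0xb5
body[2] mov  r2, #0xc0 → r2=0xc0
body[3] xor  r4, r2, r1 → r4=0xfe
epilogue: pop r4=0x8b, sp=0xed
epilogue: pop r3=0x09, sp=0xee
r4 is callee-saved → restored

REG = 0x8b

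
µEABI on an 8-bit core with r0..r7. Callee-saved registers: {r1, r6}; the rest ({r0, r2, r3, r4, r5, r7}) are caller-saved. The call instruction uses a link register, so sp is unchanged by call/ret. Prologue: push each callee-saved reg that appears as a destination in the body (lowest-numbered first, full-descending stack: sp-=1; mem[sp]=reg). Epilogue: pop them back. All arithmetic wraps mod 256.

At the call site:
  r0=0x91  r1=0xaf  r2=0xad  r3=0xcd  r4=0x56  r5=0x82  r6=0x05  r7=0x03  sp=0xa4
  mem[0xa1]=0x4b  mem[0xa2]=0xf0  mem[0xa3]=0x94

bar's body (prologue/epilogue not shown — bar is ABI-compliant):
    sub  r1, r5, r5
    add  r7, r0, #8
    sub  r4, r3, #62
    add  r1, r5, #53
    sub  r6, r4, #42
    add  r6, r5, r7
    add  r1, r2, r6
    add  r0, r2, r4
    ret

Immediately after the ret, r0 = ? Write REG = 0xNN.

prologue: push r1 → mem[0xa3]=0xaf, sp=0xa3
prologue: push r6 → mem[0xa2]=0x05, sp=0xa2
body[0] sub  r1, r5, r5 → r1=0x00
body[1] add  r7, r0, #8 → r7=0x99
body[2] sub  r4, r3, #62 → r4=0x8f
body[3] add  r1, r5, #53 → r1=0xb7
body[4] sub  r6, r4, #42 → r6=0x65
body[5] add  r6, r5, r7 → r6=0x1b
body[6] add  r1, r2, r6 → r1=0xc8
body[7] add  r0, r2, r4 → r0=0x3c
epilogue: pop r6=0x05, sp=0xa3
epilogue: pop r1=0xaf, sp=0xa4
r0 is caller-saved → body value

REG = 0x3c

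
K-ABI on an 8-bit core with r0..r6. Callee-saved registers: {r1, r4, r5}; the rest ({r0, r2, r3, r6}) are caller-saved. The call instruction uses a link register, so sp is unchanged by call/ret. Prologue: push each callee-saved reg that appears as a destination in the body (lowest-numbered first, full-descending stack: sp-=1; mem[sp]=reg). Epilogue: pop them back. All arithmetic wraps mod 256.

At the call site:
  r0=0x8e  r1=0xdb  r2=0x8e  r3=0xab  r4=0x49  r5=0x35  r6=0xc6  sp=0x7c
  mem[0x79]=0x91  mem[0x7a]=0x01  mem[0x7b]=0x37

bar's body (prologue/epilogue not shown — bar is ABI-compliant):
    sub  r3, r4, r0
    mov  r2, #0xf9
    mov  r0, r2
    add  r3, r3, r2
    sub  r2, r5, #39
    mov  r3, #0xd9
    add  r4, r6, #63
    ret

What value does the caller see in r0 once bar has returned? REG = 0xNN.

prologue: push r4 -> mem[0x7b]=0x49, sp=0x7b
body[0] sub  r3, r4, r0 -> r3=0xbb
body[1] mov  r2, #0xf9 -> r2=0xf9
body[2] mov  r0, r2 -> r0=0xf9
body[3] add  r3, r3, r2 -> r3=0xb4
body[4] sub  r2, r5, #39 -> r2=0x0e
body[5] mov  r3, #0xd9 -> r3=0xd9
body[6] add  r4, r6, #63 -> r4=0x05
epilogue: pop r4=0x49, sp=0x7c
r0 is caller-saved -> body value

REG = 0xf9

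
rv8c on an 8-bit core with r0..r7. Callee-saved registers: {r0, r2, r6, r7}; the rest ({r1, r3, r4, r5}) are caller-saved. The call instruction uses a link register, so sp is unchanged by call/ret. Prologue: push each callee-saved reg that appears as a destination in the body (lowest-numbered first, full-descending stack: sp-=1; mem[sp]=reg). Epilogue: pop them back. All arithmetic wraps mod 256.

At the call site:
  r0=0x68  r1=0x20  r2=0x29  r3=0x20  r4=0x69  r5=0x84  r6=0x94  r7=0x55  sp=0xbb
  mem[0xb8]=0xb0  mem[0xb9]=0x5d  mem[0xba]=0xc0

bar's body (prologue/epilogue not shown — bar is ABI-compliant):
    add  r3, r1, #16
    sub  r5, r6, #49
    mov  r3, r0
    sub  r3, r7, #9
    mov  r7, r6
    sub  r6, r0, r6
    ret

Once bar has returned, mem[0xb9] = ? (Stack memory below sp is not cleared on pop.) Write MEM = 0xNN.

MEM = 0x55

prologue: push r6 -> mem[0xba]=0x94, sp=0xba
prologue: push r7 -> mem[0xb9]=0x55, sp=0xb9
body[0] add  r3, r1, #16 -> r3=0x30
body[1] sub  r5, r6, #49 -> r5=0x63
body[2] mov  r3, r0 -> r3=0x68
body[3] sub  r3, r7, #9 -> r3=0x4c
body[4] mov  r7, r6 -> r7=0x94
body[5] sub  r6, r0, r6 -> r6=0xd4
epilogue: pop r7=0x55, sp=0xba
epilogue: pop r6=0x94, sp=0xbb
prologue pushed ['r6', 'r7'] at ['0xba', '0xb9']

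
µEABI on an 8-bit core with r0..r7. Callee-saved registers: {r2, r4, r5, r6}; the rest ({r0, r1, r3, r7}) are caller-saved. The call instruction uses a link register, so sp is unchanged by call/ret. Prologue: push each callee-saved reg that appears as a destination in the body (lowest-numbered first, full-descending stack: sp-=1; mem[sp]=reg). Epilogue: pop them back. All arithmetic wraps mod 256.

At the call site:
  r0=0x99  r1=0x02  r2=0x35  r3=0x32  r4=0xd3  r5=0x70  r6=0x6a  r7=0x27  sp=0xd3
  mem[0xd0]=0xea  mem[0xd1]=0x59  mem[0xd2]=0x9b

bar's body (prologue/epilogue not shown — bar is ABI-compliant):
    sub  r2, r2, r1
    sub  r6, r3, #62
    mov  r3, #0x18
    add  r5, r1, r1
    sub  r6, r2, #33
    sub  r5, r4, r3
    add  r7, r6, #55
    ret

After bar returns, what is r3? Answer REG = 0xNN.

prologue: push r2 -> mem[0xd2]=0x35, sp=0xd2
prologue: push r5 -> mem[0xd1]=0x70, sp=0xd1
prologue: push r6 -> mem[0xd0]=0x6a, sp=0xd0
body[0] sub  r2, r2, r1 -> r2=0x33
body[1] sub  r6, r3, #62 -> r6=0xf4
body[2] mov  r3, #0x18 -> r3=0x18
body[3] add  r5, r1, r1 -> r5=0x04
body[4] sub  r6, r2, #33 -> r6=0x12
body[5] sub  r5, r4, r3 -> r5=0xbb
body[6] add  r7, r6, #55 -> r7=0x49
epilogue: pop r6=0x6a, sp=0xd1
epilogue: pop r5=0x70, sp=0xd2
epilogue: pop r2=0x35, sp=0xd3
r3 is caller-saved -> body value

REG = 0x18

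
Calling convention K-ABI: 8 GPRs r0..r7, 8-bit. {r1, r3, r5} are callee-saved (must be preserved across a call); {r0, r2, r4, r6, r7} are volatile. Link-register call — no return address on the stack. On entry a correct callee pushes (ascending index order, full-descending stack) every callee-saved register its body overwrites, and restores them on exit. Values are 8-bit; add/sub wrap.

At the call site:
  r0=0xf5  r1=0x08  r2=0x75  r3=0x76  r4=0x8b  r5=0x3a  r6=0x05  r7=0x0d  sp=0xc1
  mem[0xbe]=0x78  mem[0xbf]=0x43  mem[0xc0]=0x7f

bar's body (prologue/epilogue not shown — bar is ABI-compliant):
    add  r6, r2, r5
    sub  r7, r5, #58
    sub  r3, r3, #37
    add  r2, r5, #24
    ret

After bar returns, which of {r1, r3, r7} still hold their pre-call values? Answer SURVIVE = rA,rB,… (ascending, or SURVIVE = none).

prologue: push r3 → mem[0xc0]=0x76, sp=0xc0
body[0] add  r6, r2, r5 → r6=0xaf
body[1] sub  r7, r5, #58 → r7=0x00
body[2] sub  r3, r3, #37 → r3=0x51
body[3] add  r2, r5, #24 → r2=0x52
epilogue: pop r3=0x76, sp=0xc1
r1: callee-saved, written=False
r3: callee-saved, written=True
r7: caller-saved, written=True

SURVIVE = r1,r3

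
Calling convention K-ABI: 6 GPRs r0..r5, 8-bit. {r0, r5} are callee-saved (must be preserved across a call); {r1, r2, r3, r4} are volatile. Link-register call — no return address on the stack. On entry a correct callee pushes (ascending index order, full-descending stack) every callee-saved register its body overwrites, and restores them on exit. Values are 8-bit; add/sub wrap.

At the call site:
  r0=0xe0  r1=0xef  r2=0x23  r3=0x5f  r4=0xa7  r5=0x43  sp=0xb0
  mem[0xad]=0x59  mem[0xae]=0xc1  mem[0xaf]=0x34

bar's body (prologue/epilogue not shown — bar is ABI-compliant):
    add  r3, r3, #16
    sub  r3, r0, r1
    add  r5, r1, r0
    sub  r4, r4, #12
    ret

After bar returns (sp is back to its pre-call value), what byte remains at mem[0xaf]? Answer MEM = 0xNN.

prologue: push r5 -> mem[0xaf]=0x43, sp=0xaf
body[0] add  r3, r3, #16 -> r3=0x6f
body[1] sub  r3, r0, r1 -> r3=0xf1
body[2] add  r5, r1, r0 -> r5=0xcf
body[3] sub  r4, r4, #12 -> r4=0x9b
epilogue: pop r5=0x43, sp=0xb0
prologue pushed ['r5'] at ['0xaf']

MEM = 0x43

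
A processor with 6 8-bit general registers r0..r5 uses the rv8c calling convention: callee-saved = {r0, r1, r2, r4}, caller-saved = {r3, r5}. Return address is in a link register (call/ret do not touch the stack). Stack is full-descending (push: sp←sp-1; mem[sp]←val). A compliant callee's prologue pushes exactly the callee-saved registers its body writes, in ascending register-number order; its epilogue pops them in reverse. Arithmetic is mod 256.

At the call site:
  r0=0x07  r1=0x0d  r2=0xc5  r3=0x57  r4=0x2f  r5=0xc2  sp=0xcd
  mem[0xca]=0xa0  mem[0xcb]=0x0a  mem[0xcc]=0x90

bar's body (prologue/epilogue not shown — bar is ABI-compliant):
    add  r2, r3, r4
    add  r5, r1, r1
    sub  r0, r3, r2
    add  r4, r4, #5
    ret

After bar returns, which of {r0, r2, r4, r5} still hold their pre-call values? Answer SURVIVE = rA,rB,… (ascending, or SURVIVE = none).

SURVIVE = r0,r2,r4

prologue: push r0 → mem[0xcc]=0x07, sp=0xcc
prologue: push r2 → mem[0xcb]=0xc5, sp=0xcb
prologue: push r4 → mem[0xca]=0x2f, sp=0xca
body[0] add  r2, r3, r4 → r2=0x86
body[1] add  r5, r1, r1 → r5=0x1a
body[2] sub  r0, r3, r2 → r0=0xd1
body[3] add  r4, r4, #5 → r4=0x34
epilogue: pop r4=0x2f, sp=0xcb
epilogue: pop r2=0xc5, sp=0xcc
epilogue: pop r0=0x07, sp=0xcd
r0: callee-saved, written=True
r2: callee-saved, written=True
r4: callee-saved, written=True
r5: caller-saved, written=True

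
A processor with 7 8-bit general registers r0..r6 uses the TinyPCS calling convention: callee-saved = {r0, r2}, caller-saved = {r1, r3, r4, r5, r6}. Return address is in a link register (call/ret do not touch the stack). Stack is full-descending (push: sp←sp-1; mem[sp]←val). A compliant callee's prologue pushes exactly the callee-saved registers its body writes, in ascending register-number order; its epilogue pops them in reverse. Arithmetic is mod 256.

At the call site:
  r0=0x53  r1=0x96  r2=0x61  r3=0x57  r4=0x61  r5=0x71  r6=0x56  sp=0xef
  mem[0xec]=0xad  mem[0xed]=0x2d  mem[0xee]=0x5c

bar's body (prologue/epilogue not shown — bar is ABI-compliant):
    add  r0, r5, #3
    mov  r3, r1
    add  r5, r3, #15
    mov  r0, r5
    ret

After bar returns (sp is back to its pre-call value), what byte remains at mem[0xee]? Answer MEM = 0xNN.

MEM = 0x53

prologue: push r0 -> mem[0xee]=0x53, sp=0xee
body[0] add  r0, r5, #3 -> r0=0x74
body[1] mov  r3, r1 -> r3=0x96
body[2] add  r5, r3, #15 -> r5=0xa5
body[3] mov  r0, r5 -> r0=0xa5
epilogue: pop r0=0x53, sp=0xef
prologue pushed ['r0'] at ['0xee']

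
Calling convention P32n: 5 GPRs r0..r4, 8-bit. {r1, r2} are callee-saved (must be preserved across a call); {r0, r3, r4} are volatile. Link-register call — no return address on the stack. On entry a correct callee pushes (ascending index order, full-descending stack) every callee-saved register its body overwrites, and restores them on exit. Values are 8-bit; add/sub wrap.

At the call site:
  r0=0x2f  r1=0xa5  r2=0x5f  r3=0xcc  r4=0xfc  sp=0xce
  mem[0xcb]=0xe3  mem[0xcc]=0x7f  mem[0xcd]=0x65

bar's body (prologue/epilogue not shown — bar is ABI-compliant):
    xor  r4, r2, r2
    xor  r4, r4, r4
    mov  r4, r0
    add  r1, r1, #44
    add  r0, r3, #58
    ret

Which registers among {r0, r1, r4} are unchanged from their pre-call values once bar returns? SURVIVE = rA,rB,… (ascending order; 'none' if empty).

SURVIVE = r1

prologue: push r1 -> mem[0xcd]=0xa5, sp=0xcd
body[0] xor  r4, r2, r2 -> r4=0x00
body[1] xor  r4, r4, r4 -> r4=0x00
body[2] mov  r4, r0 -> r4=0x2f
body[3] add  r1, r1, #44 -> r1=0xd1
body[4] add  r0, r3, #58 -> r0=0x06
epilogue: pop r1=0xa5, sp=0xce
r0: caller-saved, written=True
r1: callee-saved, written=True
r4: caller-saved, written=True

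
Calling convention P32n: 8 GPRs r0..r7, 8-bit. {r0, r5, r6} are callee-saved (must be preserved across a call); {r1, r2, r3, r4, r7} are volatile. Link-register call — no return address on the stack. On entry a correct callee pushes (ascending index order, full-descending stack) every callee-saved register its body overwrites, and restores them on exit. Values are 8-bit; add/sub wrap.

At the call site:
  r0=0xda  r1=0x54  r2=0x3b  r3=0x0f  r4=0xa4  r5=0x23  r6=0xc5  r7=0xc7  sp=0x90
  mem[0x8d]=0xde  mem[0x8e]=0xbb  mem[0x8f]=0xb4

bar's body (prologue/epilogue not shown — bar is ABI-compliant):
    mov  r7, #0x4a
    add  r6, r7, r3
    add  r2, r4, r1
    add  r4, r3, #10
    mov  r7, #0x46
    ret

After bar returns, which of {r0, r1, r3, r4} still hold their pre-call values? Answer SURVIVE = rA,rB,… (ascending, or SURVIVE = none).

prologue: push r6 → mem[0x8f]=0xc5, sp=0x8f
body[0] mov  r7, #0x4a → r7=0x4a
body[1] add  r6, r7, r3 → r6=0x59
body[2] add  r2, r4, r1 → r2=0xf8
body[3] add  r4, r3, #10 → r4=0x19
body[4] mov  r7, #0x46 → r7=0x46
epilogue: pop r6=0xc5, sp=0x90
r0: callee-saved, written=False
r1: caller-saved, written=False
r3: caller-saved, written=False
r4: caller-saved, written=True

SURVIVE = r0,r1,r3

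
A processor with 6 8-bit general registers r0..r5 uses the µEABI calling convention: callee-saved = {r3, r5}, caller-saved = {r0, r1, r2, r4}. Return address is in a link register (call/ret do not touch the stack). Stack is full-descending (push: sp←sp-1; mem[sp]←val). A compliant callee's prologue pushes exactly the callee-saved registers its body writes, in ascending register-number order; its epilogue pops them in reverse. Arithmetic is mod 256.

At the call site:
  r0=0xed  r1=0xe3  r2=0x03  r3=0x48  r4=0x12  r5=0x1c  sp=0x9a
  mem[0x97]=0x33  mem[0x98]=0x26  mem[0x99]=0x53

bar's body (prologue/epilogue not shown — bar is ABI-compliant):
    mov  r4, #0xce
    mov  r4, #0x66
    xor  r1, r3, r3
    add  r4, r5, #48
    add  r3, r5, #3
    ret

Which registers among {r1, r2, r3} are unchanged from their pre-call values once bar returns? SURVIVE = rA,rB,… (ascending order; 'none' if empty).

prologue: push r3 -> mem[0x99]=0x48, sp=0x99
body[0] mov  r4, #0xce -> r4=0xce
body[1] mov  r4, #0x66 -> r4=0x66
body[2] xor  r1, r3, r3 -> r1=0x00
body[3] add  r4, r5, #48 -> r4=0x4c
body[4] add  r3, r5, #3 -> r3=0x1f
epilogue: pop r3=0x48, sp=0x9a
r1: caller-saved, written=True
r2: caller-saved, written=False
r3: callee-saved, written=True

SURVIVE = r2,r3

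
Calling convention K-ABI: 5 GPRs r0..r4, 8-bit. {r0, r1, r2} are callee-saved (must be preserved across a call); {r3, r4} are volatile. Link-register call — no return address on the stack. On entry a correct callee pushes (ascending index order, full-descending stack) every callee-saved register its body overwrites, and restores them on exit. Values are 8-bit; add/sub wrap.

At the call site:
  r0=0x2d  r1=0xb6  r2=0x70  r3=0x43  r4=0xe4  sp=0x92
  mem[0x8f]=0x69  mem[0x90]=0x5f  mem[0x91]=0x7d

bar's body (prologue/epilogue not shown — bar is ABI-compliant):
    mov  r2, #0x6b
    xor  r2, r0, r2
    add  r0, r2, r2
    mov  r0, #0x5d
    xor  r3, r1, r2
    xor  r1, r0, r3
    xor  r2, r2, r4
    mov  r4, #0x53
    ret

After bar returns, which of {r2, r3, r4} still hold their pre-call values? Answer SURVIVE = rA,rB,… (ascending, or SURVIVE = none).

SURVIVE = r2

prologue: push r0 → mem[0x91]=0x2d, sp=0x91
prologue: push r1 → mem[0x90]=0xb6, sp=0x90
prologue: push r2 → mem[0x8f]=0x70, sp=0x8f
body[0] mov  r2, #0x6b → r2=0x6b
body[1] xor  r2, r0, r2 → r2=0x46
body[2] add  r0, r2, r2 → r0=0x8c
body[3] mov  r0, #0x5d → r0=0x5d
body[4] xor  r3, r1, r2 → r3=0xf0
body[5] xor  r1, r0, r3 → r1=0xad
body[6] xor  r2, r2, r4 → r2=0xa2
body[7] mov  r4, #0x53 → r4=0x53
epilogue: pop r2=0x70, sp=0x90
epilogue: pop r1=0xb6, sp=0x91
epilogue: pop r0=0x2d, sp=0x92
r2: callee-saved, written=True
r3: caller-saved, written=True
r4: caller-saved, written=True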